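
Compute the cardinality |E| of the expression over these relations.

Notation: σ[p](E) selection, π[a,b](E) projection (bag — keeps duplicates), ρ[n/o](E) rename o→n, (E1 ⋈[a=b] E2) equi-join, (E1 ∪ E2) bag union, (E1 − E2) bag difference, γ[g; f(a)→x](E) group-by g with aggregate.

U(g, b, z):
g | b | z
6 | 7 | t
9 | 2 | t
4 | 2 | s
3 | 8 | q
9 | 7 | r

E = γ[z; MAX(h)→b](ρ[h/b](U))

Subexpression sizes:
  U → 5
  ρ[h/b](U) → 5
  γ[z; MAX(h)→b](ρ[h/b](U)) → 4

|E| = 4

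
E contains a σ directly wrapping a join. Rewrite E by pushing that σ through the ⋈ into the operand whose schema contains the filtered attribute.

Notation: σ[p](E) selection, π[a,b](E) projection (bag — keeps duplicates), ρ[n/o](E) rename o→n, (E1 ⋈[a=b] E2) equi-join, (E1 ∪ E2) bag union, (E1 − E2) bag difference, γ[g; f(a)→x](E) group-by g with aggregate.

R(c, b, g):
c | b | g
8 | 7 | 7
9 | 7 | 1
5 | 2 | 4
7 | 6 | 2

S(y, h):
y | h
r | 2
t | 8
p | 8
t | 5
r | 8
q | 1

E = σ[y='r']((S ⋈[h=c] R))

σ filters on y, owned by the left side.
E' = (σ[y='r'](S) ⋈[h=c] R)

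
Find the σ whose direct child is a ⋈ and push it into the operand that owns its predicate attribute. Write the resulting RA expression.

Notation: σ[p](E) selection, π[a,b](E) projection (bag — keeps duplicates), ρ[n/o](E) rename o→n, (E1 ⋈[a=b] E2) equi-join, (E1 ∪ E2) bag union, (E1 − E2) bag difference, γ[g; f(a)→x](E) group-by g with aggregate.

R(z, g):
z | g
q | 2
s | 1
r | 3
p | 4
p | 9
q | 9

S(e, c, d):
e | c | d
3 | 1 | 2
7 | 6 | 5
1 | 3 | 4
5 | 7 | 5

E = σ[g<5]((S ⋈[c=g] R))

σ filters on g, owned by the right side.
E' = (S ⋈[c=g] σ[g<5](R))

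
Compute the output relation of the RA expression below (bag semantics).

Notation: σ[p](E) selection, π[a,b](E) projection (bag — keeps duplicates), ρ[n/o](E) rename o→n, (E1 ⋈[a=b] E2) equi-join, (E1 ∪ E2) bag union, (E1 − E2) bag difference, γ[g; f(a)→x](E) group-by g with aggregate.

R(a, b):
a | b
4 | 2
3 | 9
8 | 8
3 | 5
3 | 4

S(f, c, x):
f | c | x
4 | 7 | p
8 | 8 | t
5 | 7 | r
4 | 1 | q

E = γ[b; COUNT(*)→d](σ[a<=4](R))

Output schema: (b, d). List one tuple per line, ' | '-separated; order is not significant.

Per-node cardinality:
  R → 5
  σ[a<=4](R) → 4
  γ[b; COUNT(*)→d](σ[a<=4](R)) → 4

== RESULT ==
b | d
2 | 1
4 | 1
5 | 1
9 | 1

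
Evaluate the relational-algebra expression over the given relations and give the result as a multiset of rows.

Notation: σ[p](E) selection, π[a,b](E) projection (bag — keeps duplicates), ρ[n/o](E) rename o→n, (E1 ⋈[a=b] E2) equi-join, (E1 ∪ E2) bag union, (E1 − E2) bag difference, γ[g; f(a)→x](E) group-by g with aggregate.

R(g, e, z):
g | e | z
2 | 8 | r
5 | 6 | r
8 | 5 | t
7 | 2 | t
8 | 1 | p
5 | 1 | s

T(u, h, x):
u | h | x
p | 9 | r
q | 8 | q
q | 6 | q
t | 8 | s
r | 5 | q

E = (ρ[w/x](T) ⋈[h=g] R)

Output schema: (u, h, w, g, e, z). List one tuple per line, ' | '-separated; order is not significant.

Stepwise |·|:
  T → 5
  ρ[w/x](T) → 5
  R → 6
  (ρ[w/x](T) ⋈[h=g] R) → 6

== RESULT ==
u | h | w | g | e | z
q | 8 | q | 8 | 1 | p
q | 8 | q | 8 | 5 | t
r | 5 | q | 5 | 1 | s
r | 5 | q | 5 | 6 | r
t | 8 | s | 8 | 1 | p
t | 8 | s | 8 | 5 | t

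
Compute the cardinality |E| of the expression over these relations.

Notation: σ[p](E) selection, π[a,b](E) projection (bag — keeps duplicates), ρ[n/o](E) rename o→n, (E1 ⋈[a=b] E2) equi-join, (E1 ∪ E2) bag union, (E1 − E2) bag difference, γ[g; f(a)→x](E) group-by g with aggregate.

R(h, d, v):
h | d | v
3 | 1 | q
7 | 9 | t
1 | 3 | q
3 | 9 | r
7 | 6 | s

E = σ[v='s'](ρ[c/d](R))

Per-node cardinality:
  R → 5
  ρ[c/d](R) → 5
  σ[v='s'](ρ[c/d](R)) → 1

|E| = 1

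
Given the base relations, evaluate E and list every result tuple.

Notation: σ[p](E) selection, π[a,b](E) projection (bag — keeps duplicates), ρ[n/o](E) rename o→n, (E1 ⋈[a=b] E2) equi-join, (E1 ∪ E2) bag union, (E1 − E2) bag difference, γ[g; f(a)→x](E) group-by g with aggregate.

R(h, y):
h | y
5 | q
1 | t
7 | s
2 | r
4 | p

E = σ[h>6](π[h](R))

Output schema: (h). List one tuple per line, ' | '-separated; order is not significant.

Row counts bottom-up:
  R → 5
  π[h](R) → 5
  σ[h>6](π[h](R)) → 1

== RESULT ==
h
7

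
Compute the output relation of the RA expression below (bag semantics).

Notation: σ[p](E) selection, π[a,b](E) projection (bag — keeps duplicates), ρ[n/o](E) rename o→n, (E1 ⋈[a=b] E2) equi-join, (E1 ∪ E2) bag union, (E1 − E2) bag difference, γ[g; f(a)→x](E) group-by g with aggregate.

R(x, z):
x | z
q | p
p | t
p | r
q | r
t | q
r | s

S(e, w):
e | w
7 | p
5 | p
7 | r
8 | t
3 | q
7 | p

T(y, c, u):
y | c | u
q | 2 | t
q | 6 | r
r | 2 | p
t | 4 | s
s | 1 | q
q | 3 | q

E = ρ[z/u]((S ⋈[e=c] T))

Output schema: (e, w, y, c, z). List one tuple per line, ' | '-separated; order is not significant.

Stepwise |·|:
  S → 6
  T → 6
  (S ⋈[e=c] T) → 1
  ρ[z/u]((S ⋈[e=c] T)) → 1

== RESULT ==
e | w | y | c | z
3 | q | q | 3 | q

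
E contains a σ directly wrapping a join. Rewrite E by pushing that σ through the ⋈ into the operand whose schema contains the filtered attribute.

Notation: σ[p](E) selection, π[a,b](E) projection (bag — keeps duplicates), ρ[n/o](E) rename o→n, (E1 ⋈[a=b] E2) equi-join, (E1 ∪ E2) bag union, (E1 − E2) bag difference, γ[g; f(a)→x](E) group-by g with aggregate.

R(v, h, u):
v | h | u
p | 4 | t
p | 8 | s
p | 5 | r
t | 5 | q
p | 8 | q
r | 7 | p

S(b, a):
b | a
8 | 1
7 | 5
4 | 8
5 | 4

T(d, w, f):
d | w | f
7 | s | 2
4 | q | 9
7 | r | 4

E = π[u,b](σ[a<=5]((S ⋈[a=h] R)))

σ filters on a, owned by the left side.
E' = π[u,b]((σ[a<=5](S) ⋈[a=h] R))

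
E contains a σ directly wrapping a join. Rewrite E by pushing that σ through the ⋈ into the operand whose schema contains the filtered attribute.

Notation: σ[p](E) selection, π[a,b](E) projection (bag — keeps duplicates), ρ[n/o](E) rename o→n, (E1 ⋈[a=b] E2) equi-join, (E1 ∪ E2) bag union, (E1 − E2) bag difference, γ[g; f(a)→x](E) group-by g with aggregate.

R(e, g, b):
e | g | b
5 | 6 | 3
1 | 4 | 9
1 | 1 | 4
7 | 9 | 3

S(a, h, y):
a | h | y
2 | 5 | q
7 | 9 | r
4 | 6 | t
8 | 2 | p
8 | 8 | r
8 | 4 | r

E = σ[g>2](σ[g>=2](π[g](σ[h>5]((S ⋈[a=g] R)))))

σ filters on h, owned by the left side.
E' = σ[g>2](σ[g>=2](π[g]((σ[h>5](S) ⋈[a=g] R))))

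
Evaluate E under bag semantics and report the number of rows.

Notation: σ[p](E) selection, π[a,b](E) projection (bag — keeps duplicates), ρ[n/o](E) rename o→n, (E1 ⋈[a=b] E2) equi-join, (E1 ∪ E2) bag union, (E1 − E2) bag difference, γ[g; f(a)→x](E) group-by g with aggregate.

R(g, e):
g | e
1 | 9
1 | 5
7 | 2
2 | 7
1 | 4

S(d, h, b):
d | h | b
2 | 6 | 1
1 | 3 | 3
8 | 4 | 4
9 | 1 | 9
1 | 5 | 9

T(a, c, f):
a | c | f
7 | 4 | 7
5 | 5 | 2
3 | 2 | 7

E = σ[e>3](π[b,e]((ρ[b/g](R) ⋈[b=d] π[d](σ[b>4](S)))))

Row counts bottom-up:
  R → 5
  ρ[b/g](R) → 5
  S → 5
  σ[b>4](S) → 2
  π[d](σ[b>4](S)) → 2
  (ρ[b/g](R) ⋈[b=d] π[d](σ[b>4](S))) → 3
  π[b,e]((ρ[b/g](R) ⋈[b=d] π[d](σ[b>4](S)))) → 3
  σ[e>3](π[b,e]((ρ[b/g](R) ⋈[b=d] π[d](σ[b>4](S))))) → 3

|E| = 3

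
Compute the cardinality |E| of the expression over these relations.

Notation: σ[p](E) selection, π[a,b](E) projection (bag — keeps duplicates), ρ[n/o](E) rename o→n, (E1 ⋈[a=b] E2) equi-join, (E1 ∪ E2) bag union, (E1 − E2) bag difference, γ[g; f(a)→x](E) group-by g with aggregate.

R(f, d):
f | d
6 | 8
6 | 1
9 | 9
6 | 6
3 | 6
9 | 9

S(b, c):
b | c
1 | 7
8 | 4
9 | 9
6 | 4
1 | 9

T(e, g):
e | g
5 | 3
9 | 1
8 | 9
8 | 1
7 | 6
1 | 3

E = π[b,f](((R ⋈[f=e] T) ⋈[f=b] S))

Subexpression sizes:
  R → 6
  T → 6
  (R ⋈[f=e] T) → 2
  S → 5
  ((R ⋈[f=e] T) ⋈[f=b] S) → 2
  π[b,f](((R ⋈[f=e] T) ⋈[f=b] S)) → 2

|E| = 2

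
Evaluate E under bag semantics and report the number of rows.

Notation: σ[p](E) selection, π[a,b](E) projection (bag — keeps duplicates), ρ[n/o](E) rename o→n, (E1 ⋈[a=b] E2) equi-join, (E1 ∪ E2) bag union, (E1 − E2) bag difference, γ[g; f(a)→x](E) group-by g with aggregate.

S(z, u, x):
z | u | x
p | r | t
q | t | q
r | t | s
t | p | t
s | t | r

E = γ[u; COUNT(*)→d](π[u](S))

Per-node cardinality:
  S → 5
  π[u](S) → 5
  γ[u; COUNT(*)→d](π[u](S)) → 3

|E| = 3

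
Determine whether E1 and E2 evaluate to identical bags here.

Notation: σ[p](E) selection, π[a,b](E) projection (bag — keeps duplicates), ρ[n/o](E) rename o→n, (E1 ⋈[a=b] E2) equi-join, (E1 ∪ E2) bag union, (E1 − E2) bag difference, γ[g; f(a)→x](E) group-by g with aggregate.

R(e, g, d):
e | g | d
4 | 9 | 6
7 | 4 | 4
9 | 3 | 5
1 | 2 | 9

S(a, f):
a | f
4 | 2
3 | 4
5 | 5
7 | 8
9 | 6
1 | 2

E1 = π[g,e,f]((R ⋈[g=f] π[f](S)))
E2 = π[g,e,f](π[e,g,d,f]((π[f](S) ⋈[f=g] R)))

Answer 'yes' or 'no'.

E1 subexpression sizes:
  R → 4
  S → 6
  π[f](S) → 6
  (R ⋈[g=f] π[f](S)) → 3
  π[g,e,f]((R ⋈[g=f] π[f](S))) → 3
E2 subexpression sizes:
  S → 6
  π[f](S) → 6
  R → 4
  (π[f](S) ⋈[f=g] R) → 3
  π[e,g,d,f]((π[f](S) ⋈[f=g] R)) → 3
  π[g,e,f](π[e,g,d,f]((π[f](S) ⋈[f=g] R))) → 3

E1 and E2 produce the same multiset:
g | e | f
2 | 1 | 2
2 | 1 | 2
4 | 7 | 4

yes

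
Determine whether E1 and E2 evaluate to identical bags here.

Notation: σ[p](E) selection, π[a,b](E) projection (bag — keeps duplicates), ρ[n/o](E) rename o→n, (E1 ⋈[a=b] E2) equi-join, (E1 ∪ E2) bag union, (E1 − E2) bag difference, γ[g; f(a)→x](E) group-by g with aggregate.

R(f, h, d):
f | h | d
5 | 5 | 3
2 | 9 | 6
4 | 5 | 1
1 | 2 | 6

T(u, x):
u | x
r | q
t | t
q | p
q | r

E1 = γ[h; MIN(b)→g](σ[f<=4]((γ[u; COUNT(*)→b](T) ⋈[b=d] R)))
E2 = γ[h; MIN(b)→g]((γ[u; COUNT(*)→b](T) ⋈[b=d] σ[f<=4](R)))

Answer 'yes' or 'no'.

E1 stepwise |·|:
  T → 4
  γ[u; COUNT(*)→b](T) → 3
  R → 4
  (γ[u; COUNT(*)→b](T) ⋈[b=d] R) → 2
  σ[f<=4]((γ[u; COUNT(*)→b](T) ⋈[b=d] R)) → 2
  γ[h; MIN(b)→g](σ[f<=4]((γ[u; COUNT(*)→b](T) ⋈[b=d] R))) → 1
E2 stepwise |·|:
  T → 4
  γ[u; COUNT(*)→b](T) → 3
  R → 4
  σ[f<=4](R) → 3
  (γ[u; COUNT(*)→b](T) ⋈[b=d] σ[f<=4](R)) → 2
  γ[h; MIN(b)→g]((γ[u; COUNT(*)→b](T) ⋈[b=d] σ[f<=4](R))) → 1

E1 and E2 produce the same multiset:
h | g
5 | 1

yes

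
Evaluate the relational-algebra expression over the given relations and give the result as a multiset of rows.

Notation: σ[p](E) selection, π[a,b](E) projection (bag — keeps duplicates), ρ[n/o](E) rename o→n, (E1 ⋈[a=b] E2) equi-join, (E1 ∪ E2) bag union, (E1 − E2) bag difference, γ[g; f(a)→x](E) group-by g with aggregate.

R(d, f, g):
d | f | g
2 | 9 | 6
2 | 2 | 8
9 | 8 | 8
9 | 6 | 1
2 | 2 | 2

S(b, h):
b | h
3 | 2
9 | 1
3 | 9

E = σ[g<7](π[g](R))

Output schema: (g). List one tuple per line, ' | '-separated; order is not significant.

Per-node cardinality:
  R → 5
  π[g](R) → 5
  σ[g<7](π[g](R)) → 3

== RESULT ==
g
1
2
6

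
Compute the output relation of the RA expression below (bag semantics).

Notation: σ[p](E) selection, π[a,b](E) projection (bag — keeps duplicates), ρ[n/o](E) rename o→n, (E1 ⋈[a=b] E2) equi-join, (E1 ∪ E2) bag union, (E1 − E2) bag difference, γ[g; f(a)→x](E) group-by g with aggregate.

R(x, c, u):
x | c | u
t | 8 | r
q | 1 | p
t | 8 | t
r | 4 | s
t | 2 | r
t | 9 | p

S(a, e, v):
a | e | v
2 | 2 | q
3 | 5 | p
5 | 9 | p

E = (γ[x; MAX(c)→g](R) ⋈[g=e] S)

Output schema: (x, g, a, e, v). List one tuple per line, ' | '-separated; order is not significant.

Subexpression sizes:
  R → 6
  γ[x; MAX(c)→g](R) → 3
  S → 3
  (γ[x; MAX(c)→g](R) ⋈[g=e] S) → 1

== RESULT ==
x | g | a | e | v
t | 9 | 5 | 9 | p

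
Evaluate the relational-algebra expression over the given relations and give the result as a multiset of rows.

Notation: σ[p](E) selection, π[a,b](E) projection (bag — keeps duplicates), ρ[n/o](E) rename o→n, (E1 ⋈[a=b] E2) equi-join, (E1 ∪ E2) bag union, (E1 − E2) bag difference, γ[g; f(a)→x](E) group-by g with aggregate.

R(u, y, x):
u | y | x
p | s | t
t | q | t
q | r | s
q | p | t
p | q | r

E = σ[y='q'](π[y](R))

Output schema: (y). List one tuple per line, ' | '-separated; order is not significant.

Subexpression sizes:
  R → 5
  π[y](R) → 5
  σ[y='q'](π[y](R)) → 2

== RESULT ==
y
q
q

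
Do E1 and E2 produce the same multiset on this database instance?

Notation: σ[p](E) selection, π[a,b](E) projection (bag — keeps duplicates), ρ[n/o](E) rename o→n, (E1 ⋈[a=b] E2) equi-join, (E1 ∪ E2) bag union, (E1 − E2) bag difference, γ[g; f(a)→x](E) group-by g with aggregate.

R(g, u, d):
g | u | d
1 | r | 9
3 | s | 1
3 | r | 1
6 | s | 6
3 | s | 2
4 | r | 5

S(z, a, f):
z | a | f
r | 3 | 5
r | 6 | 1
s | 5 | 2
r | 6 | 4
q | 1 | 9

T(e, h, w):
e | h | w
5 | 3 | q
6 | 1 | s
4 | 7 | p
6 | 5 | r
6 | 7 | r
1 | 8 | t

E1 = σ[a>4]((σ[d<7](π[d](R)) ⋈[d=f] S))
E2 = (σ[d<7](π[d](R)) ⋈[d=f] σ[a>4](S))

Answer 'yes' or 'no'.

E1 per-node cardinality:
  R → 6
  π[d](R) → 6
  σ[d<7](π[d](R)) → 5
  S → 5
  (σ[d<7](π[d](R)) ⋈[d=f] S) → 4
  σ[a>4]((σ[d<7](π[d](R)) ⋈[d=f] S)) → 3
E2 per-node cardinality:
  R → 6
  π[d](R) → 6
  σ[d<7](π[d](R)) → 5
  S → 5
  σ[a>4](S) → 3
  (σ[d<7](π[d](R)) ⋈[d=f] σ[a>4](S)) → 3

E1 and E2 produce the same multiset:
d | z | a | f
1 | r | 6 | 1
1 | r | 6 | 1
2 | s | 5 | 2

yes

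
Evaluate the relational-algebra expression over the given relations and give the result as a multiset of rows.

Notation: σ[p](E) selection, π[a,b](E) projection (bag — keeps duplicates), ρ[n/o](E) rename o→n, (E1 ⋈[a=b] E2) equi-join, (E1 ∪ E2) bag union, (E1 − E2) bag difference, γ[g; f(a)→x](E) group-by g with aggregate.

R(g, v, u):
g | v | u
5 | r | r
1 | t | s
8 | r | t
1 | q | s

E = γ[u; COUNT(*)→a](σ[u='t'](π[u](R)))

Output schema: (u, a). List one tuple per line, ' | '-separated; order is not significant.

Subexpression sizes:
  R → 4
  π[u](R) → 4
  σ[u='t'](π[u](R)) → 1
  γ[u; COUNT(*)→a](σ[u='t'](π[u](R))) → 1

== RESULT ==
u | a
t | 1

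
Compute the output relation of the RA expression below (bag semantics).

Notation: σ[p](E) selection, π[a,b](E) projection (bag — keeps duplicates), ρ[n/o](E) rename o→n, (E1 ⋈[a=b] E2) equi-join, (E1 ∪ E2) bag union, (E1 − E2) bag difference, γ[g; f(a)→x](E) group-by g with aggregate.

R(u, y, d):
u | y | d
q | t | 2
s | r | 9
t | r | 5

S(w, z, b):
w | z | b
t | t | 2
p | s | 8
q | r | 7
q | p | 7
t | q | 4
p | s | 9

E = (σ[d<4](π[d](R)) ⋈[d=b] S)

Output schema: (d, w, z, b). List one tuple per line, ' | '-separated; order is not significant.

Subexpression sizes:
  R → 3
  π[d](R) → 3
  σ[d<4](π[d](R)) → 1
  S → 6
  (σ[d<4](π[d](R)) ⋈[d=b] S) → 1

== RESULT ==
d | w | z | b
2 | t | t | 2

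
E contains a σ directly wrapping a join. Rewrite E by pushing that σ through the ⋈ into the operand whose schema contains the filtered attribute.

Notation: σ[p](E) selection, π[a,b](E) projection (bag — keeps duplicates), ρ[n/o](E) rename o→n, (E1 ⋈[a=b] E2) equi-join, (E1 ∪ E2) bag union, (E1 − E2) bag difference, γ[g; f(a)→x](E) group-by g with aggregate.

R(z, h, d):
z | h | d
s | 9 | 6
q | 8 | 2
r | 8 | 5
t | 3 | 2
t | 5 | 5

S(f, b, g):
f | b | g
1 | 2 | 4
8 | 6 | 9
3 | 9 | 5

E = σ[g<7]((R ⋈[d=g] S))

σ filters on g, owned by the right side.
E' = (R ⋈[d=g] σ[g<7](S))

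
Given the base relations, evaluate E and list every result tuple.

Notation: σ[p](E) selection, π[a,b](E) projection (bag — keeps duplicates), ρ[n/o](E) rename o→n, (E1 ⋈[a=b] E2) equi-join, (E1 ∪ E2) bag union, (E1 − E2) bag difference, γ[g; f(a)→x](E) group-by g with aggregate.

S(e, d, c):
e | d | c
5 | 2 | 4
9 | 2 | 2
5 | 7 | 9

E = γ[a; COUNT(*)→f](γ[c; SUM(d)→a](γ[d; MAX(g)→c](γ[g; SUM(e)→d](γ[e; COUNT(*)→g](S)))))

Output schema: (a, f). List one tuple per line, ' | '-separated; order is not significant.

Per-node cardinality:
  S → 3
  γ[e; COUNT(*)→g](S) → 2
  γ[g; SUM(e)→d](γ[e; COUNT(*)→g](S)) → 2
  γ[d; MAX(g)→c](γ[g; SUM(e)→d](γ[e; COUNT(*)→g](S))) → 2
  γ[c; SUM(d)→a](γ[d; MAX(g)→c](γ[g; SUM(e)→d](γ[e; COUNT(*)→g](S)))) → 2
  γ[a; COUNT(*)→f](γ[c; SUM(d)→a](γ[d; MAX(g)→c](γ[g; SUM(e)→d](γ[e; COUNT(*)→g](S))))) → 2

== RESULT ==
a | f
5 | 1
9 | 1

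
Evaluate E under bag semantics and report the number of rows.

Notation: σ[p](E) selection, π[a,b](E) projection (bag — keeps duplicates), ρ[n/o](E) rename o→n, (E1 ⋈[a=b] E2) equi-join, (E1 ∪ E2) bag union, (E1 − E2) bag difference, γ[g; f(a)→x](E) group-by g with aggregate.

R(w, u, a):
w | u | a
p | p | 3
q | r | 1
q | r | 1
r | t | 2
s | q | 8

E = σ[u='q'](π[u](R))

Per-node cardinality:
  R → 5
  π[u](R) → 5
  σ[u='q'](π[u](R)) → 1

|E| = 1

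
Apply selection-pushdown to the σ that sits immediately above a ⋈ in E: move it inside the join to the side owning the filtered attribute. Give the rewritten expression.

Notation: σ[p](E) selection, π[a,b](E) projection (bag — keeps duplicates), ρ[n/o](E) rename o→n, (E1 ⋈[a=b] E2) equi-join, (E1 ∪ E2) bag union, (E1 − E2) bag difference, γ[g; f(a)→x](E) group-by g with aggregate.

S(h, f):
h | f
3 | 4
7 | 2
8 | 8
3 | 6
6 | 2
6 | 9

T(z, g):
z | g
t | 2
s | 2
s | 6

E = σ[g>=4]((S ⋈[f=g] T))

σ filters on g, owned by the right side.
E' = (S ⋈[f=g] σ[g>=4](T))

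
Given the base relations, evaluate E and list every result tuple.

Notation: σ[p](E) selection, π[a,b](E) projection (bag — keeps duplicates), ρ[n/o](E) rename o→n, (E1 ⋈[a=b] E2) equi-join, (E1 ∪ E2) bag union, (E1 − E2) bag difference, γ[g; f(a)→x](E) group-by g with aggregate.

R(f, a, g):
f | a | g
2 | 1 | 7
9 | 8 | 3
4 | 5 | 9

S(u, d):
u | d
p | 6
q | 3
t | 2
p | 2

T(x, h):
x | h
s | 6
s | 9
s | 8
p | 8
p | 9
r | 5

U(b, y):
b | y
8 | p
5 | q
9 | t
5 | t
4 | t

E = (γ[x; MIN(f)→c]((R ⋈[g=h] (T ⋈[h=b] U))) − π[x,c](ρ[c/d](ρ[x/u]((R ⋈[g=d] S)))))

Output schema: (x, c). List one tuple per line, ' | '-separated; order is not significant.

Stepwise |·|:
  R → 3
  T → 6
  U → 5
  (T ⋈[h=b] U) → 6
  (R ⋈[g=h] (T ⋈[h=b] U)) → 2
  γ[x; MIN(f)→c]((R ⋈[g=h] (T ⋈[h=b] U))) → 2
  R → 3
  S → 4
  (R ⋈[g=d] S) → 1
  ρ[x/u]((R ⋈[g=d] S)) → 1
  ρ[c/d](ρ[x/u]((R ⋈[g=d] S))) → 1
  π[x,c](ρ[c/d](ρ[x/u]((R ⋈[g=d] S)))) → 1
  (γ[x; MIN(f)→c]((R ⋈[g=h] (T ⋈[h=b] U))) − π[x,c](ρ[c/d](ρ[x/u]((R ⋈[g=d] S))))) → 2

== RESULT ==
x | c
p | 4
s | 4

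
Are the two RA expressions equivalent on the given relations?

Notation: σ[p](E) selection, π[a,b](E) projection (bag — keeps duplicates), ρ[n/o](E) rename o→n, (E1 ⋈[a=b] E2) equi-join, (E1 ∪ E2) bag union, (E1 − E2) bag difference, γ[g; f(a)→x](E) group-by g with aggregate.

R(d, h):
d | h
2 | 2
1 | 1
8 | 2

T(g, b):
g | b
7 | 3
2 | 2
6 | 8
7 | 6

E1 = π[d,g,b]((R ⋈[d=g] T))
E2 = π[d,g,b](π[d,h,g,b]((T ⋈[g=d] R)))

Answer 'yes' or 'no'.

E1 subexpression sizes:
  R → 3
  T → 4
  (R ⋈[d=g] T) → 1
  π[d,g,b]((R ⋈[d=g] T)) → 1
E2 subexpression sizes:
  T → 4
  R → 3
  (T ⋈[g=d] R) → 1
  π[d,h,g,b]((T ⋈[g=d] R)) → 1
  π[d,g,b](π[d,h,g,b]((T ⋈[g=d] R))) → 1

E1 and E2 produce the same multiset:
d | g | b
2 | 2 | 2

yes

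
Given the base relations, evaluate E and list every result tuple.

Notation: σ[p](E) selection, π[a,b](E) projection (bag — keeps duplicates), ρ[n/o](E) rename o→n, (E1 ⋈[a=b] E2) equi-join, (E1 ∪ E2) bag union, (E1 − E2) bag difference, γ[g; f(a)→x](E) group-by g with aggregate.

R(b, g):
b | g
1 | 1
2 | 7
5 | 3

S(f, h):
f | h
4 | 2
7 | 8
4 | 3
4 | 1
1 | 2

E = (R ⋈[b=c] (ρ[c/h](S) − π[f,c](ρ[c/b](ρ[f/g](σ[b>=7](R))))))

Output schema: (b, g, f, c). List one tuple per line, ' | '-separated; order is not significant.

Per-node cardinality:
  R → 3
  S → 5
  ρ[c/h](S) → 5
  R → 3
  σ[b>=7](R) → 0
  ρ[f/g](σ[b>=7](R)) → 0
  ρ[c/b](ρ[f/g](σ[b>=7](R))) → 0
  π[f,c](ρ[c/b](ρ[f/g](σ[b>=7](R)))) → 0
  (ρ[c/h](S) − π[f,c](ρ[c/b](ρ[f/g](σ[b>=7](R))))) → 5
  (R ⋈[b=c] (ρ[c/h](S) − π[f,c](ρ[c/b](ρ[f/g](σ[b>=7](R)))))) → 3

== RESULT ==
b | g | f | c
1 | 1 | 4 | 1
2 | 7 | 1 | 2
2 | 7 | 4 | 2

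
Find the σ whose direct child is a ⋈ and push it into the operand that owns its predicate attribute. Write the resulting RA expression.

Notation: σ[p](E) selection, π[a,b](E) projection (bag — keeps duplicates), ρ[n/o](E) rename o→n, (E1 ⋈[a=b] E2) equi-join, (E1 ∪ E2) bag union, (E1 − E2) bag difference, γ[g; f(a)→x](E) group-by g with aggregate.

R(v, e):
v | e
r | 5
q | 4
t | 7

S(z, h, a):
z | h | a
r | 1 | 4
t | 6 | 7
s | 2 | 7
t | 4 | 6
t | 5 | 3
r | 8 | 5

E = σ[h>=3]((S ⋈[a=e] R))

σ filters on h, owned by the left side.
E' = (σ[h>=3](S) ⋈[a=e] R)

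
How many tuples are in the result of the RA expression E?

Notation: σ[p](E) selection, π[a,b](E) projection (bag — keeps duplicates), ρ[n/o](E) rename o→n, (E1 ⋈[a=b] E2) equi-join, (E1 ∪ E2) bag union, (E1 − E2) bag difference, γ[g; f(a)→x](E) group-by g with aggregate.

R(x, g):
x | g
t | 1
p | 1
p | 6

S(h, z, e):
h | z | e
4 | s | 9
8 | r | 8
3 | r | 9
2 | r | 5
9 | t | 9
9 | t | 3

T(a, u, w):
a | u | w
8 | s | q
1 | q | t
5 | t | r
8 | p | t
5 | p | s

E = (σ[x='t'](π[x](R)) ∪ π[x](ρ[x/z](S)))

Row counts bottom-up:
  R → 3
  π[x](R) → 3
  σ[x='t'](π[x](R)) → 1
  S → 6
  ρ[x/z](S) → 6
  π[x](ρ[x/z](S)) → 6
  (σ[x='t'](π[x](R)) ∪ π[x](ρ[x/z](S))) → 7

|E| = 7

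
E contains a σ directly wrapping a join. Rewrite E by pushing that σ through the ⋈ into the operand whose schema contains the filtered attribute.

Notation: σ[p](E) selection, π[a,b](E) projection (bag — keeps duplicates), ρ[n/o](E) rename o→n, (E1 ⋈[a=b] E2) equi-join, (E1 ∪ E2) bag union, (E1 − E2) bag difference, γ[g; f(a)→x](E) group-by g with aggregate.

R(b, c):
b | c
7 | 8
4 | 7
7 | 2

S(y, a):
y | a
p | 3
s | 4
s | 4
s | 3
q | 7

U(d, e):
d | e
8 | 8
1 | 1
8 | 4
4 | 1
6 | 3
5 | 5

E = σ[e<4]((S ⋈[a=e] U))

σ filters on e, owned by the right side.
E' = (S ⋈[a=e] σ[e<4](U))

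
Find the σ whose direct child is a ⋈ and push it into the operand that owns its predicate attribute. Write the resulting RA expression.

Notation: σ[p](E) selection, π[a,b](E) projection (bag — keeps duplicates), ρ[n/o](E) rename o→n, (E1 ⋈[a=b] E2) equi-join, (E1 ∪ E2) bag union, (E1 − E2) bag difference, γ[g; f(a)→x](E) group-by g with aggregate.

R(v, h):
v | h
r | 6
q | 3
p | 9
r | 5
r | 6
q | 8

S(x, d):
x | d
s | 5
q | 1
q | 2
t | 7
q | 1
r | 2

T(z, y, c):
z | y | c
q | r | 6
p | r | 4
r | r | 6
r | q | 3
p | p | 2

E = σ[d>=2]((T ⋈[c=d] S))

σ filters on d, owned by the right side.
E' = (T ⋈[c=d] σ[d>=2](S))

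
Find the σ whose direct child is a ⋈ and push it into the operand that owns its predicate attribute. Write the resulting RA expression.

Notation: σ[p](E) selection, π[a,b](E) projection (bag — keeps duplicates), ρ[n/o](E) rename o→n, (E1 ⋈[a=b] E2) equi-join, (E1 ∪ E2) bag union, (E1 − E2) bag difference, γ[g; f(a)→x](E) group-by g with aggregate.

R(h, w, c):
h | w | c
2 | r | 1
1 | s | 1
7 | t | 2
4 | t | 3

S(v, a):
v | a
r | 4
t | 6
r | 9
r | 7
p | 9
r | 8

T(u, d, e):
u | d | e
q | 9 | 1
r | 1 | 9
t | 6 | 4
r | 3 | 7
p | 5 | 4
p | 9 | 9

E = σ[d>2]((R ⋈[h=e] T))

σ filters on d, owned by the right side.
E' = (R ⋈[h=e] σ[d>2](T))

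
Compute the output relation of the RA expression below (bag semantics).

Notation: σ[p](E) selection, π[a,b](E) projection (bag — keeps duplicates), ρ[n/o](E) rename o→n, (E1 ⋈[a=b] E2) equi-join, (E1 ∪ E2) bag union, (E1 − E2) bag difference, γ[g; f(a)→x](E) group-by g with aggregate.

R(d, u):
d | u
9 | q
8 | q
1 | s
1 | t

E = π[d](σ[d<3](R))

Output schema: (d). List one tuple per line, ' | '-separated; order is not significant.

Row counts bottom-up:
  R → 4
  σ[d<3](R) → 2
  π[d](σ[d<3](R)) → 2

== RESULT ==
d
1
1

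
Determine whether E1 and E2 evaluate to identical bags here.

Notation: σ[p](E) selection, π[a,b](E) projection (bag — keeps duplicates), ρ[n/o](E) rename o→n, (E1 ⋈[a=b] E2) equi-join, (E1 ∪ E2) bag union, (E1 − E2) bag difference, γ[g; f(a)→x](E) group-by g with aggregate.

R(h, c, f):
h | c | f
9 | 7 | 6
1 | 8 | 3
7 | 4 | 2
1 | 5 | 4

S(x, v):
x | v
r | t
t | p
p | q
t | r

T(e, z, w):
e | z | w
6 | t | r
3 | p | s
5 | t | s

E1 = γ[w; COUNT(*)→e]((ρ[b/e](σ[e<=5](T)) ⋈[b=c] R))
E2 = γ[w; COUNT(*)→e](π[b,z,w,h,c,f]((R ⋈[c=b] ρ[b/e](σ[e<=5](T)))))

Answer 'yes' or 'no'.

E1 subexpression sizes:
  T → 3
  σ[e<=5](T) → 2
  ρ[b/e](σ[e<=5](T)) → 2
  R → 4
  (ρ[b/e](σ[e<=5](T)) ⋈[b=c] R) → 1
  γ[w; COUNT(*)→e]((ρ[b/e](σ[e<=5](T)) ⋈[b=c] R)) → 1
E2 subexpression sizes:
  R → 4
  T → 3
  σ[e<=5](T) → 2
  ρ[b/e](σ[e<=5](T)) → 2
  (R ⋈[c=b] ρ[b/e](σ[e<=5](T))) → 1
  π[b,z,w,h,c,f]((R ⋈[c=b] ρ[b/e](σ[e<=5](T)))) → 1
  γ[w; COUNT(*)→e](π[b,z,w,h,c,f]((R ⋈[c=b] ρ[b/e](σ[e<=5](T))))) → 1

E1 and E2 produce the same multiset:
w | e
s | 1

yes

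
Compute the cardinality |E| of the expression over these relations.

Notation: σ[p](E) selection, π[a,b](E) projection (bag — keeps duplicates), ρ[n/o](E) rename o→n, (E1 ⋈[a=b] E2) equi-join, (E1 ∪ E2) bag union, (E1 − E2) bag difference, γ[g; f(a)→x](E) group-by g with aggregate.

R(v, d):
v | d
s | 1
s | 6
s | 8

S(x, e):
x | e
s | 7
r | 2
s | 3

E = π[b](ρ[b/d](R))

Stepwise |·|:
  R → 3
  ρ[b/d](R) → 3
  π[b](ρ[b/d](R)) → 3

|E| = 3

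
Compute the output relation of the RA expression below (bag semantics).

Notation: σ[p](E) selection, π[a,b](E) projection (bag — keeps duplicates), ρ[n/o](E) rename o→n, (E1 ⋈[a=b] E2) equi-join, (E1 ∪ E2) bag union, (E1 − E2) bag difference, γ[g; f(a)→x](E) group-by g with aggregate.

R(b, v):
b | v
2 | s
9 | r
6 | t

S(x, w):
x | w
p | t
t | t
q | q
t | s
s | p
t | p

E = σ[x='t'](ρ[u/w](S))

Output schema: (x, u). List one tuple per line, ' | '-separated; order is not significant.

Subexpression sizes:
  S → 6
  ρ[u/w](S) → 6
  σ[x='t'](ρ[u/w](S)) → 3

== RESULT ==
x | u
t | p
t | s
t | t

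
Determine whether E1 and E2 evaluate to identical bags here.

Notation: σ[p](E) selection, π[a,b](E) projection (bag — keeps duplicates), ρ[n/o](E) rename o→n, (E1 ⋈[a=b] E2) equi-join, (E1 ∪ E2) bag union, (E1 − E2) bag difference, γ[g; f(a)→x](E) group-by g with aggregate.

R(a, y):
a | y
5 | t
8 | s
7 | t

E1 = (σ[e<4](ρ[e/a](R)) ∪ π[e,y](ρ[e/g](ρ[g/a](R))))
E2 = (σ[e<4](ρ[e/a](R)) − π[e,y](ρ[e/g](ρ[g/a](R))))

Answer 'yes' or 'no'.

E1 stepwise |·|:
  R → 3
  ρ[e/a](R) → 3
  σ[e<4](ρ[e/a](R)) → 0
  R → 3
  ρ[g/a](R) → 3
  ρ[e/g](ρ[g/a](R)) → 3
  π[e,y](ρ[e/g](ρ[g/a](R))) → 3
  (σ[e<4](ρ[e/a](R)) ∪ π[e,y](ρ[e/g](ρ[g/a](R)))) → 3
E2 stepwise |·|:
  R → 3
  ρ[e/a](R) → 3
  σ[e<4](ρ[e/a](R)) → 0
  R → 3
  ρ[g/a](R) → 3
  ρ[e/g](ρ[g/a](R)) → 3
  π[e,y](ρ[e/g](ρ[g/a](R))) → 3
  (σ[e<4](ρ[e/a](R)) − π[e,y](ρ[e/g](ρ[g/a](R)))) → 0

E1 result:
e | y
5 | t
7 | t
8 | s
E2 result:
e | y
(0 rows)
Witness: (8, 's') appears 1× in E1 but 0× in E2.

no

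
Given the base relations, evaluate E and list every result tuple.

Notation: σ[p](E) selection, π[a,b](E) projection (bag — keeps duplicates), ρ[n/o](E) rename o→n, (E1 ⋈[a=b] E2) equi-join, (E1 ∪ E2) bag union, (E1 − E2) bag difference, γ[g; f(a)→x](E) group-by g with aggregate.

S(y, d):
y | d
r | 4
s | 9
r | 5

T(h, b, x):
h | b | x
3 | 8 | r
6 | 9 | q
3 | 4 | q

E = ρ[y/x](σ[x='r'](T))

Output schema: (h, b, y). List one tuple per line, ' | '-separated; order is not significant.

Subexpression sizes:
  T → 3
  σ[x='r'](T) → 1
  ρ[y/x](σ[x='r'](T)) → 1

== RESULT ==
h | b | y
3 | 8 | r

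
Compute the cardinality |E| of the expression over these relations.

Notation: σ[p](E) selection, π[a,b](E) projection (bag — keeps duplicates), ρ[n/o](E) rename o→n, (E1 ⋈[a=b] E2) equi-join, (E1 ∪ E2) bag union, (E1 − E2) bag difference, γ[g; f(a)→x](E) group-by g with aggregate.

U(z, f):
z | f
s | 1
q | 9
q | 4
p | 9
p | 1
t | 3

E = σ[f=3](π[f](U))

Per-node cardinality:
  U → 6
  π[f](U) → 6
  σ[f=3](π[f](U)) → 1

|E| = 1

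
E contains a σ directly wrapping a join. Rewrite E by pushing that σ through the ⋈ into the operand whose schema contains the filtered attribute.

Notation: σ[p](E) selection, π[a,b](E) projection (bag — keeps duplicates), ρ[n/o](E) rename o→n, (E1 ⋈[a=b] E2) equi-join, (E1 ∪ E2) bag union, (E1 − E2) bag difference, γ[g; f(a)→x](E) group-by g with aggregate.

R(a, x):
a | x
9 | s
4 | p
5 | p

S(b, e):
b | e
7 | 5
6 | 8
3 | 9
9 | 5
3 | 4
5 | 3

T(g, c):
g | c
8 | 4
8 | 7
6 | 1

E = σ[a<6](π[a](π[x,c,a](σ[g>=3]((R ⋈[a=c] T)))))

σ filters on g, owned by the right side.
E' = σ[a<6](π[a](π[x,c,a]((R ⋈[a=c] σ[g>=3](T)))))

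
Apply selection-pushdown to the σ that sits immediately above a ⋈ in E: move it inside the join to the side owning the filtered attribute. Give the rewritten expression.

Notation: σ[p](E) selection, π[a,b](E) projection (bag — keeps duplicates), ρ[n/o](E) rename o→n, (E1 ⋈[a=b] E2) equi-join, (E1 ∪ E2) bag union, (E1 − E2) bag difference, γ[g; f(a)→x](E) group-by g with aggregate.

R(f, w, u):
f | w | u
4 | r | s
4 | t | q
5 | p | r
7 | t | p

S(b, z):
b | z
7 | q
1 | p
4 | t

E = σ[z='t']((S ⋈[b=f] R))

σ filters on z, owned by the left side.
E' = (σ[z='t'](S) ⋈[b=f] R)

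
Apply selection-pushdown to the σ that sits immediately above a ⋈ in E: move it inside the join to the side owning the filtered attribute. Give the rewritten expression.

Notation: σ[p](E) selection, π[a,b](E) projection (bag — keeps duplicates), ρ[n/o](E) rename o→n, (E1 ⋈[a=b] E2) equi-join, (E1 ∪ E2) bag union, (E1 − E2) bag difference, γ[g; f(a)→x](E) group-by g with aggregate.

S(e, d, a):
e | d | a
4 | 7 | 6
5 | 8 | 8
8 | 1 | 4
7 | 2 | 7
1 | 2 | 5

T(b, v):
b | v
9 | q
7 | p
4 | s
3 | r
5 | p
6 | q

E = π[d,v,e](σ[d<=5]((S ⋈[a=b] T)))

σ filters on d, owned by the left side.
E' = π[d,v,e]((σ[d<=5](S) ⋈[a=b] T))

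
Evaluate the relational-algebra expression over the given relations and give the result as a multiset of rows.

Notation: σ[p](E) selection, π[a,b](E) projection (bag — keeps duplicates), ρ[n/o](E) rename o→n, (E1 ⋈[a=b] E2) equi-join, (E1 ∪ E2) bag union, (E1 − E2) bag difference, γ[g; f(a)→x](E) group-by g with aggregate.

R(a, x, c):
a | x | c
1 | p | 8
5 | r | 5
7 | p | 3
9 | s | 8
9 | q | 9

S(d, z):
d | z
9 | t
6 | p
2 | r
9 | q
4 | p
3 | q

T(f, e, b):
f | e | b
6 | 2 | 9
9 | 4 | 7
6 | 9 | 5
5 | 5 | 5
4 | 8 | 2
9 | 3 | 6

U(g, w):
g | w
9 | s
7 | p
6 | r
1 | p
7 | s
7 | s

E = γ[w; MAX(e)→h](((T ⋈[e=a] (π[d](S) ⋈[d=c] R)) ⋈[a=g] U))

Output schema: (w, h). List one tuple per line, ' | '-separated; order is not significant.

Subexpression sizes:
  T → 6
  S → 6
  π[d](S) → 6
  R → 5
  (π[d](S) ⋈[d=c] R) → 3
  (T ⋈[e=a] (π[d](S) ⋈[d=c] R)) → 2
  U → 6
  ((T ⋈[e=a] (π[d](S) ⋈[d=c] R)) ⋈[a=g] U) → 2
  γ[w; MAX(e)→h](((T ⋈[e=a] (π[d](S) ⋈[d=c] R)) ⋈[a=g] U)) → 1

== RESULT ==
w | h
s | 9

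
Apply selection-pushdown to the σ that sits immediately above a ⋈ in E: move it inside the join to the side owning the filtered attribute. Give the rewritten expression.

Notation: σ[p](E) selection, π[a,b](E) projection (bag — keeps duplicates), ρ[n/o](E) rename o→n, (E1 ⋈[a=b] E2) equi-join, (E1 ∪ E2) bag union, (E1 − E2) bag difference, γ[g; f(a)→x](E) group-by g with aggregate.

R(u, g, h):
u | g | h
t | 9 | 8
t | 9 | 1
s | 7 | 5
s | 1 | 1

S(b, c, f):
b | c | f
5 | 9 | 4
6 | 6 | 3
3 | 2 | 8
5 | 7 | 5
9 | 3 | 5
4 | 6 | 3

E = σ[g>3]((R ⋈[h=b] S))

σ filters on g, owned by the left side.
E' = (σ[g>3](R) ⋈[h=b] S)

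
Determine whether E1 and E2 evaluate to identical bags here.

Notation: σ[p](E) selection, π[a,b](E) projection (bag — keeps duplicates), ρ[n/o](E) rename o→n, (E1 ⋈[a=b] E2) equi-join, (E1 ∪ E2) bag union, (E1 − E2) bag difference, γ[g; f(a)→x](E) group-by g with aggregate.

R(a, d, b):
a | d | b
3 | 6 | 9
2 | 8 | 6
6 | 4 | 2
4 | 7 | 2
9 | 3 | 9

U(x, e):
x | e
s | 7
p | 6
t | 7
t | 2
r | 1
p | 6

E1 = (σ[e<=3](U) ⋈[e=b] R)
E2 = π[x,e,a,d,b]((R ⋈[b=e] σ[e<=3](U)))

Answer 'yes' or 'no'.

E1 stepwise |·|:
  U → 6
  σ[e<=3](U) → 2
  R → 5
  (σ[e<=3](U) ⋈[e=b] R) → 2
E2 stepwise |·|:
  R → 5
  U → 6
  σ[e<=3](U) → 2
  (R ⋈[b=e] σ[e<=3](U)) → 2
  π[x,e,a,d,b]((R ⋈[b=e] σ[e<=3](U))) → 2

E1 and E2 produce the same multiset:
x | e | a | d | b
t | 2 | 4 | 7 | 2
t | 2 | 6 | 4 | 2

yes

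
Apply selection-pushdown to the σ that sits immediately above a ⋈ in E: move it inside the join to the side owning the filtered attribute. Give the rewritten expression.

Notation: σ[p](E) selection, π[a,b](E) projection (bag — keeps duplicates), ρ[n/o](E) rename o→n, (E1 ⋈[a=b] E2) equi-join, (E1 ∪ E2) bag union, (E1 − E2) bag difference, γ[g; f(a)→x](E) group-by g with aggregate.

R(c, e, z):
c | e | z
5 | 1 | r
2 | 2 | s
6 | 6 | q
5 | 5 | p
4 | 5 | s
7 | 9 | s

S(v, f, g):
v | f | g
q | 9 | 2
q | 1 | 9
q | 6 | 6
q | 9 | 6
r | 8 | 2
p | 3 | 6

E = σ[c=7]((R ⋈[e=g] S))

σ filters on c, owned by the left side.
E' = (σ[c=7](R) ⋈[e=g] S)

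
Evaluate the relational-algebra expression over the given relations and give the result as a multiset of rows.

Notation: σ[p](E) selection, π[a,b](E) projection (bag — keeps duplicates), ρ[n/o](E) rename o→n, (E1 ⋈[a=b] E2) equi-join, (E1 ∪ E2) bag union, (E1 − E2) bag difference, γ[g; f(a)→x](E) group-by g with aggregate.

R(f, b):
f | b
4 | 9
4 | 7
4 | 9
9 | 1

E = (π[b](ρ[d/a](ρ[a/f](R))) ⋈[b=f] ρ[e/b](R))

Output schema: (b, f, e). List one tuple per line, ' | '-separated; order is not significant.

Row counts bottom-up:
  R → 4
  ρ[a/f](R) → 4
  ρ[d/a](ρ[a/f](R)) → 4
  π[b](ρ[d/a](ρ[a/f](R))) → 4
  R → 4
  ρ[e/b](R) → 4
  (π[b](ρ[d/a](ρ[a/f](R))) ⋈[b=f] ρ[e/b](R)) → 2

== RESULT ==
b | f | e
9 | 9 | 1
9 | 9 | 1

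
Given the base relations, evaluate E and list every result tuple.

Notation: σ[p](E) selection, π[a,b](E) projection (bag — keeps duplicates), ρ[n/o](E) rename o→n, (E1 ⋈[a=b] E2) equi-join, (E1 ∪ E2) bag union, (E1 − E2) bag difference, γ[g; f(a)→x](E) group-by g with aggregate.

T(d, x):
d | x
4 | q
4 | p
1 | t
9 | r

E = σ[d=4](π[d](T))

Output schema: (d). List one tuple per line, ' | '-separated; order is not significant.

Row counts bottom-up:
  T → 4
  π[d](T) → 4
  σ[d=4](π[d](T)) → 2

== RESULT ==
d
4
4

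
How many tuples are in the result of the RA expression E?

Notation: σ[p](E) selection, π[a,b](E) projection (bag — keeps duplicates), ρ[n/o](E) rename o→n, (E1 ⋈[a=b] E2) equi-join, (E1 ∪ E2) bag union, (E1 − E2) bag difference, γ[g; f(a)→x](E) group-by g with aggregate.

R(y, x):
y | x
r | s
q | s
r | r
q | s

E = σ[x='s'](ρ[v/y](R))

Per-node cardinality:
  R → 4
  ρ[v/y](R) → 4
  σ[x='s'](ρ[v/y](R)) → 3

|E| = 3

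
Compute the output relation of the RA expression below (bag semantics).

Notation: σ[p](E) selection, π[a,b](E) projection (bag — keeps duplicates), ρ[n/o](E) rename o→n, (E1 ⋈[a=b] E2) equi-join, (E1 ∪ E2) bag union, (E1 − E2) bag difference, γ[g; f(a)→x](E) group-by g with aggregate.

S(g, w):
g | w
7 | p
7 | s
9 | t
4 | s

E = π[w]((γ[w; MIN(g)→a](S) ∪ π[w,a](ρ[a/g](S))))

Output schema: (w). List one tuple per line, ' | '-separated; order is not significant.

Stepwise |·|:
  S → 4
  γ[w; MIN(g)→a](S) → 3
  S → 4
  ρ[a/g](S) → 4
  π[w,a](ρ[a/g](S)) → 4
  (γ[w; MIN(g)→a](S) ∪ π[w,a](ρ[a/g](S))) → 7
  π[w]((γ[w; MIN(g)→a](S) ∪ π[w,a](ρ[a/g](S)))) → 7

== RESULT ==
w
p
p
s
s
s
t
t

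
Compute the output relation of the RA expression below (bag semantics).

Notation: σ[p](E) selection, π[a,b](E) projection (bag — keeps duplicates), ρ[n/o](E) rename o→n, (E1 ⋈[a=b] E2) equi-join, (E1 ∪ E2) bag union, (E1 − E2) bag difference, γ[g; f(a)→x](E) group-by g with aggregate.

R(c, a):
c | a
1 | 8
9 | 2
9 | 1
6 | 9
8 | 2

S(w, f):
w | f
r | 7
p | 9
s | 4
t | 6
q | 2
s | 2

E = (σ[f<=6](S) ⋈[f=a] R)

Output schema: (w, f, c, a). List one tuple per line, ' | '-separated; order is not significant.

Stepwise |·|:
  S → 6
  σ[f<=6](S) → 4
  R → 5
  (σ[f<=6](S) ⋈[f=a] R) → 4

== RESULT ==
w | f | c | a
q | 2 | 8 | 2
q | 2 | 9 | 2
s | 2 | 8 | 2
s | 2 | 9 | 2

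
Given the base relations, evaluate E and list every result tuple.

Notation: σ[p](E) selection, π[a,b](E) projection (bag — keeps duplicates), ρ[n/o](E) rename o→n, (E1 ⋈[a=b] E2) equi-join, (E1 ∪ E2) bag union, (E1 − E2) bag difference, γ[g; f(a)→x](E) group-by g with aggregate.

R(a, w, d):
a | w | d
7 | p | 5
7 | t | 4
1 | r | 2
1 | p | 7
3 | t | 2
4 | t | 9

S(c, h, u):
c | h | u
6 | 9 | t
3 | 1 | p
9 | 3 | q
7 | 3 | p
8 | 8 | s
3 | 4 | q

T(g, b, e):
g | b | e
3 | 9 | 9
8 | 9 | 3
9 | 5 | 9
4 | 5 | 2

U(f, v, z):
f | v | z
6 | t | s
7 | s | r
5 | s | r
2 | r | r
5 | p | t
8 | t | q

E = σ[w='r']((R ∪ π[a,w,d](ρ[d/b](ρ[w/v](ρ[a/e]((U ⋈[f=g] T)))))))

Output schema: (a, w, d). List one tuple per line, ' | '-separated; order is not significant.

Per-node cardinality:
  R → 6
  U → 6
  T → 4
  (U ⋈[f=g] T) → 1
  ρ[a/e]((U ⋈[f=g] T)) → 1
  ρ[w/v](ρ[a/e]((U ⋈[f=g] T))) → 1
  ρ[d/b](ρ[w/v](ρ[a/e]((U ⋈[f=g] T)))) → 1
  π[a,w,d](ρ[d/b](ρ[w/v](ρ[a/e]((U ⋈[f=g] T))))) → 1
  (R ∪ π[a,w,d](ρ[d/b](ρ[w/v](ρ[a/e]((U ⋈[f=g] T)))))) → 7
  σ[w='r']((R ∪ π[a,w,d](ρ[d/b](ρ[w/v](ρ[a/e]((U ⋈[f=g] T))))))) → 1

== RESULT ==
a | w | d
1 | r | 2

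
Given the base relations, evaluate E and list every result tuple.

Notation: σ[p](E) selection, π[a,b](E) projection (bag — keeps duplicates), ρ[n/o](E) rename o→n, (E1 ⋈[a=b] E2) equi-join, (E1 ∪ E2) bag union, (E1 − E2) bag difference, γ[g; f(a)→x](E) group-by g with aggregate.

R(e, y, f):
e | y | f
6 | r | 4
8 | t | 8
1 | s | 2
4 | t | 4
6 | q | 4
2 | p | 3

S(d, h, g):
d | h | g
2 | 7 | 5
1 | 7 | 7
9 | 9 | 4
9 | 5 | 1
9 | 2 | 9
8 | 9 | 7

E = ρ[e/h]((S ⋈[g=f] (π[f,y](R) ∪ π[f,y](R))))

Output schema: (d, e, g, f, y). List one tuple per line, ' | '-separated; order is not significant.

Stepwise |·|:
  S → 6
  R → 6
  π[f,y](R) → 6
  R → 6
  π[f,y](R) → 6
  (π[f,y](R) ∪ π[f,y](R)) → 12
  (S ⋈[g=f] (π[f,y](R) ∪ π[f,y](R))) → 6
  ρ[e/h]((S ⋈[g=f] (π[f,y](R) ∪ π[f,y](R)))) → 6

== RESULT ==
d | e | g | f | y
9 | 9 | 4 | 4 | q
9 | 9 | 4 | 4 | q
9 | 9 | 4 | 4 | r
9 | 9 | 4 | 4 | r
9 | 9 | 4 | 4 | t
9 | 9 | 4 | 4 | t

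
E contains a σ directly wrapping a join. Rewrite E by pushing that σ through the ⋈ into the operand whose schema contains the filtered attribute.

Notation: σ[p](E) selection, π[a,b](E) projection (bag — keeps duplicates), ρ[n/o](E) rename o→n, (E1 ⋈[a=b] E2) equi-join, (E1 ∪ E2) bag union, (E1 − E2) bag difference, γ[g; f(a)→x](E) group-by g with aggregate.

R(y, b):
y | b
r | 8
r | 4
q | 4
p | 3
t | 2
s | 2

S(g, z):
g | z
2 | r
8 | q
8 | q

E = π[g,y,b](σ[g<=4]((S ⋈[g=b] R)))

σ filters on g, owned by the left side.
E' = π[g,y,b]((σ[g<=4](S) ⋈[g=b] R))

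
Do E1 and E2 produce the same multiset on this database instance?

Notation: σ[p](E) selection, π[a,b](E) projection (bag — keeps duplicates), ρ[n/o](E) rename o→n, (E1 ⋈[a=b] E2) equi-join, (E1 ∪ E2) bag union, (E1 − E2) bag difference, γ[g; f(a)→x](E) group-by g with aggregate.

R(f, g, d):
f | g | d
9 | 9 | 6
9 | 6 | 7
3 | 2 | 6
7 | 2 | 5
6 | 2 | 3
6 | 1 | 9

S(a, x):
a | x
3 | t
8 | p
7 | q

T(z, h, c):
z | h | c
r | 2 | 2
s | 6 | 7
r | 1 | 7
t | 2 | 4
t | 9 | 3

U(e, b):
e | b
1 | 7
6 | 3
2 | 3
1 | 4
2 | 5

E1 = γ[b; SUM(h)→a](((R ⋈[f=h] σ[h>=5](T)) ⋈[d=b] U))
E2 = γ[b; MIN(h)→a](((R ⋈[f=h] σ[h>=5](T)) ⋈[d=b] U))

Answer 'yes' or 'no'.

E1 per-node cardinality:
  R → 6
  T → 5
  σ[h>=5](T) → 2
  (R ⋈[f=h] σ[h>=5](T)) → 4
  U → 5
  ((R ⋈[f=h] σ[h>=5](T)) ⋈[d=b] U) → 3
  γ[b; SUM(h)→a](((R ⋈[f=h] σ[h>=5](T)) ⋈[d=b] U)) → 2
E2 per-node cardinality:
  R → 6
  T → 5
  σ[h>=5](T) → 2
  (R ⋈[f=h] σ[h>=5](T)) → 4
  U → 5
  ((R ⋈[f=h] σ[h>=5](T)) ⋈[d=b] U) → 3
  γ[b; MIN(h)→a](((R ⋈[f=h] σ[h>=5](T)) ⋈[d=b] U)) → 2

E1 result:
b | a
3 | 12
7 | 9
E2 result:
b | a
3 | 6
7 | 9
Witness: (3, 12) appears 1× in E1 but 0× in E2.

no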